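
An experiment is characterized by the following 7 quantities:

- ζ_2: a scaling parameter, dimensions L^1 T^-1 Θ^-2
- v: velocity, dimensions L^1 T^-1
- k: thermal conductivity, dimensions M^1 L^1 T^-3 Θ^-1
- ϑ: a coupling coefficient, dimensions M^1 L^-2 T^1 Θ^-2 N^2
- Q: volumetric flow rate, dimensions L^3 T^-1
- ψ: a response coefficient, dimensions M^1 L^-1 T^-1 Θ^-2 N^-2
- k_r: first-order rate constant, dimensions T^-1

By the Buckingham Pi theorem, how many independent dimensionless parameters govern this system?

2

There are 7 variables and 5 base dimensions (M, L, T, Θ, N).
The dimension matrix has rank 5.
Independent dimensionless groups: 7 − 5 = 2.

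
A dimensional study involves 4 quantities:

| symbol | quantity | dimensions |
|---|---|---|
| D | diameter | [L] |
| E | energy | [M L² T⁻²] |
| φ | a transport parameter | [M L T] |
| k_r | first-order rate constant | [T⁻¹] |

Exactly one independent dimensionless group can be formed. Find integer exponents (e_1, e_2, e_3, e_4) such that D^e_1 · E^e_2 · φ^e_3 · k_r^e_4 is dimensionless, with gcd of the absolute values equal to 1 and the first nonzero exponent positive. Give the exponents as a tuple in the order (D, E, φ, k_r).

M: e_1·(0) + e_2·(1) + e_3·(1) + e_4·(0) = 0
L: e_1·(1) + e_2·(2) + e_3·(1) + e_4·(0) = 0
T: e_1·(0) + e_2·(-2) + e_3·(1) + e_4·(-1) = 0
Solving this homogeneous linear system for the smallest-integer solution (first nonzero entry positive) gives (1, -1, 1, 3).

(1, -1, 1, 3)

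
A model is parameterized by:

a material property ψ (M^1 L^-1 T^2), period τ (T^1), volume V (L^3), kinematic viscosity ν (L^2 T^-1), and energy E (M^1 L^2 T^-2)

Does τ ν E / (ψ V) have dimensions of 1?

Sum the exponent of each base dimension across the product:
  M: −[ψ]_M + [τ]_M − [V]_M + [ν]_M + [E]_M = −(1) + (0) − (0) + (0) + (1) = 0
  L: −[ψ]_L + [τ]_L − [V]_L + [ν]_L + [E]_L = −(-1) + (0) − (3) + (2) + (2) = 2
  T: −[ψ]_T + [τ]_T − [V]_T + [ν]_T + [E]_T = −(2) + (1) − (0) + (-1) + (-2) = -4
Net dimensions [L² T⁻⁴] ≠ [1] — not dimensionless.

no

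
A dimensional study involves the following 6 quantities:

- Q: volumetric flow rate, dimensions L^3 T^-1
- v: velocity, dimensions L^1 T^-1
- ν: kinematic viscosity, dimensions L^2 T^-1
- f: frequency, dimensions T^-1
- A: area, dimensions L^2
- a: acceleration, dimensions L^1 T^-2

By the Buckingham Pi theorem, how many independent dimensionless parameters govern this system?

There are 6 variables and 2 base dimensions (L, T).
The dimension matrix has rank 2.
Independent dimensionless groups: 6 − 2 = 4.

4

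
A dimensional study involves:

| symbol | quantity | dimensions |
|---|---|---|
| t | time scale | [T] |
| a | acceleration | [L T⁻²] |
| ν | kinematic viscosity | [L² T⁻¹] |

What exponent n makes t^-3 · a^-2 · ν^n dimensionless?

1

Balance the L exponent: (2)·n from ν, plus −3·(0) − 2·(1) = -2 from the rest, must sum to zero.
2n − 2 = 0, so n = 1.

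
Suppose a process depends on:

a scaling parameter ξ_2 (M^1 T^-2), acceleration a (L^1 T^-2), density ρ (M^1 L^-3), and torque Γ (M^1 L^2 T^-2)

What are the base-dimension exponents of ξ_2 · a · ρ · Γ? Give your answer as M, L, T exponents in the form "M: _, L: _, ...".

Collect each base-dimension exponent across the product:
  M: (1) + (0) + (1) + (1) = 3
  L: (0) + (1) + (-3) + (2) = 0
  T: (-2) + (-2) + (0) + (-2) = -6
So the dimensions are [M³ T⁻⁶].

M: 3, L: 0, T: -6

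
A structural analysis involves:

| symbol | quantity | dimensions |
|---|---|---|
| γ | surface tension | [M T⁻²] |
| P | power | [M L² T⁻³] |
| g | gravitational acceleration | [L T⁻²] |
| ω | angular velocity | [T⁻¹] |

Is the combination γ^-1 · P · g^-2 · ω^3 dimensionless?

Sum the exponent of each base dimension across the product:
  M: −[γ]_M + [P]_M − 2·[g]_M + 3·[ω]_M = −(1) + (1) − 2·(0) + 3·(0) = 0
  L: −[γ]_L + [P]_L − 2·[g]_L + 3·[ω]_L = −(0) + (2) − 2·(1) + 3·(0) = 0
  T: −[γ]_T + [P]_T − 2·[g]_T + 3·[ω]_T = −(-2) + (-3) − 2·(-2) + 3·(-1) = 0
All base exponents vanish — dimensionless.

yes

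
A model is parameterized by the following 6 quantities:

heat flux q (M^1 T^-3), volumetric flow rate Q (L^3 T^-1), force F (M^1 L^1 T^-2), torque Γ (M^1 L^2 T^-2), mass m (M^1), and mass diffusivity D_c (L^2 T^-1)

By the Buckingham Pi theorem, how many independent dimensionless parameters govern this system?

There are 6 variables and 3 base dimensions (M, L, T).
The dimension matrix has rank 3.
Independent dimensionless groups: 6 − 3 = 3.

3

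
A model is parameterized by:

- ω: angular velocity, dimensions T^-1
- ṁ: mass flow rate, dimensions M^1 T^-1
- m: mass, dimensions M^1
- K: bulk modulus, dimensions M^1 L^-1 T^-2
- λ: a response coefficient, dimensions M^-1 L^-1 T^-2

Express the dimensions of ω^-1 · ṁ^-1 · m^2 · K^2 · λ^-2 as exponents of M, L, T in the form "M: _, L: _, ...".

M: 5, L: 0, T: 2

Collect each base-dimension exponent across the product:
  M: −(0) − (1) + 2·(1) + 2·(1) − 2·(-1) = 5
  L: −(0) − (0) + 2·(0) + 2·(-1) − 2·(-1) = 0
  T: −(-1) − (-1) + 2·(0) + 2·(-2) − 2·(-2) = 2
So the dimensions are [M⁵ T²].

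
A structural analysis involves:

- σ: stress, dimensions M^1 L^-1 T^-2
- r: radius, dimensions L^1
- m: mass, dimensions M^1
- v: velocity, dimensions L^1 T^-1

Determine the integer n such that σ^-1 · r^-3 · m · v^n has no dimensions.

2

Balance the L exponent: (1)·n from v, plus −(-1) − 3·(1) + (0) = -2 from the rest, must sum to zero.
n − 2 = 0, so n = 2.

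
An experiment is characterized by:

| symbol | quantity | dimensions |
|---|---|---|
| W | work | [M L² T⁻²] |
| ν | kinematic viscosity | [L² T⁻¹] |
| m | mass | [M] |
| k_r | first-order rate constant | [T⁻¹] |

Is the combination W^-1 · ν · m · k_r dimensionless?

yes

Sum the exponent of each base dimension across the product:
  M: −[W]_M + [ν]_M + [m]_M + [k_r]_M = −(1) + (0) + (1) + (0) = 0
  L: −[W]_L + [ν]_L + [m]_L + [k_r]_L = −(2) + (2) + (0) + (0) = 0
  T: −[W]_T + [ν]_T + [m]_T + [k_r]_T = −(-2) + (-1) + (0) + (-1) = 0
  Θ: −[W]_Θ + [ν]_Θ + [m]_Θ + [k_r]_Θ = −(0) + (0) + (0) + (0) = 0
All base exponents vanish — dimensionless.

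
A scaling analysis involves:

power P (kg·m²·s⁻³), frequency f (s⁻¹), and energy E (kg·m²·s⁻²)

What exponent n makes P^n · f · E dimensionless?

Balance the M exponent: (1)·n from P, plus (0) + (1) = 1 from the rest, must sum to zero.
n + 1 = 0, so n = -1.

-1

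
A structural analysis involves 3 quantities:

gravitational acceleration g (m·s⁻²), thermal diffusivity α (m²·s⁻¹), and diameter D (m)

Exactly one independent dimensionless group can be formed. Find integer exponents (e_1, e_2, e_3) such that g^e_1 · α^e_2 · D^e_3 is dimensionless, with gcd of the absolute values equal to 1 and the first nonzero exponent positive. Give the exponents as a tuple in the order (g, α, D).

(1, -2, 3)

L: e_1·(1) + e_2·(2) + e_3·(1) = 0
T: e_1·(-2) + e_2·(-1) + e_3·(0) = 0
Solving this homogeneous linear system for the smallest-integer solution (first nonzero entry positive) gives (1, -2, 3).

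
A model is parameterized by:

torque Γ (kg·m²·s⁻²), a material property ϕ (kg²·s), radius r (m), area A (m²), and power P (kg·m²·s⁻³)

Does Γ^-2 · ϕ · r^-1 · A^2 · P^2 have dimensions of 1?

no

Sum the exponent of each base dimension across the product:
  M: −2·[Γ]_M + [ϕ]_M − [r]_M + 2·[A]_M + 2·[P]_M = −2·(1) + (2) − (0) + 2·(0) + 2·(1) = 2
  L: −2·[Γ]_L + [ϕ]_L − [r]_L + 2·[A]_L + 2·[P]_L = −2·(2) + (0) − (1) + 2·(2) + 2·(2) = 3
  T: −2·[Γ]_T + [ϕ]_T − [r]_T + 2·[A]_T + 2·[P]_T = −2·(-2) + (1) − (0) + 2·(0) + 2·(-3) = -1
Net dimensions [M² L³ T⁻¹] ≠ [1] — not dimensionless.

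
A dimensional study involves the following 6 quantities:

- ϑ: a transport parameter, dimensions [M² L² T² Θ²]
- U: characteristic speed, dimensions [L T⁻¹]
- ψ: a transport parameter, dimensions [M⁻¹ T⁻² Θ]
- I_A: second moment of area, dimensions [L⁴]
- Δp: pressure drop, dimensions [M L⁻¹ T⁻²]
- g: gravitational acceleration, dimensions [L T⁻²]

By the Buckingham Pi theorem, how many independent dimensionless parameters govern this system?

There are 6 variables and 4 base dimensions (M, L, T, Θ).
The dimension matrix has rank 4.
Independent dimensionless groups: 6 − 4 = 2.

2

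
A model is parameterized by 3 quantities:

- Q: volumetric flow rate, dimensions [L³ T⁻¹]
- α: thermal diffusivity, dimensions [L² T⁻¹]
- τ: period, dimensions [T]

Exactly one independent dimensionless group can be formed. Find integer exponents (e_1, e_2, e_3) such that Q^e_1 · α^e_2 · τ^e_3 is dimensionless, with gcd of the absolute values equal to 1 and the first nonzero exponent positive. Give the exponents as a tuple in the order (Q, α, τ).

(2, -3, -1)

L: e_1·(3) + e_2·(2) + e_3·(0) = 0
T: e_1·(-1) + e_2·(-1) + e_3·(1) = 0
Solving this homogeneous linear system for the smallest-integer solution (first nonzero entry positive) gives (2, -3, -1).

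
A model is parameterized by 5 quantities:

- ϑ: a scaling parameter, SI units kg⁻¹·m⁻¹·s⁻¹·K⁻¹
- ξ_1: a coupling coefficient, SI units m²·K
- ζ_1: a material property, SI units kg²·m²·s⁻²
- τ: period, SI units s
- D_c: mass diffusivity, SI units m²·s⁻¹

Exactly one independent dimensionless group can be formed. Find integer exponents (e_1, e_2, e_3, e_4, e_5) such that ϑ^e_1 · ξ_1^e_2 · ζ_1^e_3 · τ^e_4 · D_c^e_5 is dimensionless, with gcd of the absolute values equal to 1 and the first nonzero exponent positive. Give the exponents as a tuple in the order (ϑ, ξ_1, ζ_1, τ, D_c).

M: e_1·(-1) + e_2·(0) + e_3·(2) + e_4·(0) + e_5·(0) = 0
L: e_1·(-1) + e_2·(2) + e_3·(2) + e_4·(0) + e_5·(2) = 0
T: e_1·(-1) + e_2·(0) + e_3·(-2) + e_4·(1) + e_5·(-1) = 0
Θ: e_1·(-1) + e_2·(1) + e_3·(0) + e_4·(0) + e_5·(0) = 0
Solving this homogeneous linear system for the smallest-integer solution (first nonzero entry positive) gives (2, 2, 1, 2, -2).

(2, 2, 1, 2, -2)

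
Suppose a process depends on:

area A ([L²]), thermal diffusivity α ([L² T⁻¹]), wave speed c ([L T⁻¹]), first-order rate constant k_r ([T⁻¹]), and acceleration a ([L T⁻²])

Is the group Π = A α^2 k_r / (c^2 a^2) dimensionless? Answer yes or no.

Sum the exponent of each base dimension across the product:
  L: [A]_L + 2·[α]_L − 2·[c]_L + [k_r]_L − 2·[a]_L = (2) + 2·(2) − 2·(1) + (0) − 2·(1) = 2
  T: [A]_T + 2·[α]_T − 2·[c]_T + [k_r]_T − 2·[a]_T = (0) + 2·(-1) − 2·(-1) + (-1) − 2·(-2) = 3
Net dimensions [L² T³] ≠ [1] — not dimensionless.

no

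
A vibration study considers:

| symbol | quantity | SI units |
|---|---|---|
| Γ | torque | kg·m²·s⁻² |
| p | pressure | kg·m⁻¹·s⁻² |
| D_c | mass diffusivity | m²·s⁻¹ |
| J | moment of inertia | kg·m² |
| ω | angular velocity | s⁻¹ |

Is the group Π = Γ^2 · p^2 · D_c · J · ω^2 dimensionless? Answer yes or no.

Sum the exponent of each base dimension across the product:
  M: 2·[Γ]_M + 2·[p]_M + [D_c]_M + [J]_M + 2·[ω]_M = 2·(1) + 2·(1) + (0) + (1) + 2·(0) = 5
  L: 2·[Γ]_L + 2·[p]_L + [D_c]_L + [J]_L + 2·[ω]_L = 2·(2) + 2·(-1) + (2) + (2) + 2·(0) = 6
  T: 2·[Γ]_T + 2·[p]_T + [D_c]_T + [J]_T + 2·[ω]_T = 2·(-2) + 2·(-2) + (-1) + (0) + 2·(-1) = -11
Net dimensions [M⁵ L⁶ T⁻¹¹] ≠ [1] — not dimensionless.

no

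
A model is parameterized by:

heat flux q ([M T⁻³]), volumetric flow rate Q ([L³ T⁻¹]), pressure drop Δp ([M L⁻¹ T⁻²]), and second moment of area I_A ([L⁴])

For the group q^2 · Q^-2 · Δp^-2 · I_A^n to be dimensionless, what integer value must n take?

1

Balance the L exponent: (4)·n from I_A, plus 2·(0) − 2·(3) − 2·(-1) = -4 from the rest, must sum to zero.
4n − 4 = 0, so n = 1.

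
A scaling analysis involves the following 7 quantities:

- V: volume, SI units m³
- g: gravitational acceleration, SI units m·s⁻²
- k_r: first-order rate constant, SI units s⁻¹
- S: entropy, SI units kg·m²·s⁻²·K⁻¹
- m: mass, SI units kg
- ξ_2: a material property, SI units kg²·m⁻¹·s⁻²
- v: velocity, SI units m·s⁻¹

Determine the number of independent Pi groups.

There are 7 variables and 4 base dimensions (M, L, T, Θ).
The dimension matrix has rank 4.
Independent dimensionless groups: 7 − 4 = 3.

3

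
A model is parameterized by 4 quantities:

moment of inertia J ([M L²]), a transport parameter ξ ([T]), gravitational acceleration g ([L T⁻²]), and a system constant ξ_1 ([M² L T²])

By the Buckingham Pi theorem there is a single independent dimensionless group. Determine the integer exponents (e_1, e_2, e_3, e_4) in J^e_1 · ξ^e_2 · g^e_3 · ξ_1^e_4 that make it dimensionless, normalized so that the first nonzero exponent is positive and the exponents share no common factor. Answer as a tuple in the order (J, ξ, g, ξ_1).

M: e_1·(1) + e_2·(0) + e_3·(0) + e_4·(2) = 0
L: e_1·(2) + e_2·(0) + e_3·(1) + e_4·(1) = 0
T: e_1·(0) + e_2·(1) + e_3·(-2) + e_4·(2) = 0
Solving this homogeneous linear system for the smallest-integer solution (first nonzero entry positive) gives (2, -4, -3, -1).

(2, -4, -3, -1)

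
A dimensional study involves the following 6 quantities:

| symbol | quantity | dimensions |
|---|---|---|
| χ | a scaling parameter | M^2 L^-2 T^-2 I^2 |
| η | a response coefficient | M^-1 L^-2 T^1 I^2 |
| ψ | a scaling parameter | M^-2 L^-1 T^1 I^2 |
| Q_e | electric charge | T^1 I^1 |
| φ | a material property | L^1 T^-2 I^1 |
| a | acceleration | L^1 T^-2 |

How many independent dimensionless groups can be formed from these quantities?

There are 6 variables and 4 base dimensions (M, L, T, I).
The dimension matrix has rank 4.
Independent dimensionless groups: 6 − 4 = 2.

2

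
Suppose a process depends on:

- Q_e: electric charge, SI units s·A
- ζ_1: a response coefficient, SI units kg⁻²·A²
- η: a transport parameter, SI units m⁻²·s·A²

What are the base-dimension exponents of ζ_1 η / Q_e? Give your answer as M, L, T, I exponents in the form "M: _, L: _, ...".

M: -2, L: -2, T: 0, I: 3

Collect each base-dimension exponent across the product:
  M: −(0) + (-2) + (0) = -2
  L: −(0) + (0) + (-2) = -2
  T: −(1) + (0) + (1) = 0
  I: −(1) + (2) + (2) = 3
So the dimensions are [M⁻² L⁻² I³].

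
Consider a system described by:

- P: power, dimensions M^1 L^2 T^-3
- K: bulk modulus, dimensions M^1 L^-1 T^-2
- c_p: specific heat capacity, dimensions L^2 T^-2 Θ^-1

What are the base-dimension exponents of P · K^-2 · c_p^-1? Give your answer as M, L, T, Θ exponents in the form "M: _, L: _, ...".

Collect each base-dimension exponent across the product:
  M: (1) − 2·(1) − (0) = -1
  L: (2) − 2·(-1) − (2) = 2
  T: (-3) − 2·(-2) − (-2) = 3
  Θ: (0) − 2·(0) − (-1) = 1
So the dimensions are [M⁻¹ L² T³ Θ].

M: -1, L: 2, T: 3, Θ: 1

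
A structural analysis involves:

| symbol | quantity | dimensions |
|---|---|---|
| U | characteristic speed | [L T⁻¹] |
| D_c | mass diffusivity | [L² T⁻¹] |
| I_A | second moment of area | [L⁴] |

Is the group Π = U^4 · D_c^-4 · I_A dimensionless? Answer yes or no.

yes

Sum the exponent of each base dimension across the product:
  M: 4·[U]_M − 4·[D_c]_M + [I_A]_M = 4·(0) − 4·(0) + (0) = 0
  L: 4·[U]_L − 4·[D_c]_L + [I_A]_L = 4·(1) − 4·(2) + (4) = 0
  T: 4·[U]_T − 4·[D_c]_T + [I_A]_T = 4·(-1) − 4·(-1) + (0) = 0
All base exponents vanish — dimensionless.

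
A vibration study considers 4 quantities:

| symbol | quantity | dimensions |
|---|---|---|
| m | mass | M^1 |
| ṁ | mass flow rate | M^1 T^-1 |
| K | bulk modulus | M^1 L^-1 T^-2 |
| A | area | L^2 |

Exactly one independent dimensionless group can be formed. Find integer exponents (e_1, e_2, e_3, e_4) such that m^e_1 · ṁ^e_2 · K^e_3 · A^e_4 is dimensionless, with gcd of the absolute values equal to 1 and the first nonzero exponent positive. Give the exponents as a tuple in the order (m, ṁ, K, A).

M: e_1·(1) + e_2·(1) + e_3·(1) + e_4·(0) = 0
L: e_1·(0) + e_2·(0) + e_3·(-1) + e_4·(2) = 0
T: e_1·(0) + e_2·(-1) + e_3·(-2) + e_4·(0) = 0
Solving this homogeneous linear system for the smallest-integer solution (first nonzero entry positive) gives (2, -4, 2, 1).

(2, -4, 2, 1)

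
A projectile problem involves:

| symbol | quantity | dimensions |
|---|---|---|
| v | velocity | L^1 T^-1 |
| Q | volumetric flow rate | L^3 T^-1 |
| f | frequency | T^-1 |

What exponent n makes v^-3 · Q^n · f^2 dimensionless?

1

Balance the L exponent: (3)·n from Q, plus −3·(1) + 2·(0) = -3 from the rest, must sum to zero.
3n − 3 = 0, so n = 1.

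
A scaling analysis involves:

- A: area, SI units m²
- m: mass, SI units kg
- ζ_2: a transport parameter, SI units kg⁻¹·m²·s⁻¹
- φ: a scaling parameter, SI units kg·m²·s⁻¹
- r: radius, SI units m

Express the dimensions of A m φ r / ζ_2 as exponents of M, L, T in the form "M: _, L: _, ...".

M: 3, L: 3, T: 0

Collect each base-dimension exponent across the product:
  M: (0) + (1) − (-1) + (1) + (0) = 3
  L: (2) + (0) − (2) + (2) + (1) = 3
  T: (0) + (0) − (-1) + (-1) + (0) = 0
So the dimensions are [M³ L³].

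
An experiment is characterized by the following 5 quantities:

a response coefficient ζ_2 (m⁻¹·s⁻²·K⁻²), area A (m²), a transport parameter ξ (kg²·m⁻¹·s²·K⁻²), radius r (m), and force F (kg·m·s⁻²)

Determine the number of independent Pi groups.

There are 5 variables and 4 base dimensions (M, L, T, Θ).
The dimension matrix has rank 4.
Independent dimensionless groups: 5 − 4 = 1.

1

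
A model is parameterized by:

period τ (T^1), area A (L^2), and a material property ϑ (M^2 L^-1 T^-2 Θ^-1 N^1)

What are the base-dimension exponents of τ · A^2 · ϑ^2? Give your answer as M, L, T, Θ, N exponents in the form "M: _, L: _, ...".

Collect each base-dimension exponent across the product:
  M: (0) + 2·(0) + 2·(2) = 4
  L: (0) + 2·(2) + 2·(-1) = 2
  T: (1) + 2·(0) + 2·(-2) = -3
  Θ: (0) + 2·(0) + 2·(-1) = -2
  N: (0) + 2·(0) + 2·(1) = 2
So the dimensions are [M⁴ L² T⁻³ Θ⁻² N²].

M: 4, L: 2, T: -3, Θ: -2, N: 2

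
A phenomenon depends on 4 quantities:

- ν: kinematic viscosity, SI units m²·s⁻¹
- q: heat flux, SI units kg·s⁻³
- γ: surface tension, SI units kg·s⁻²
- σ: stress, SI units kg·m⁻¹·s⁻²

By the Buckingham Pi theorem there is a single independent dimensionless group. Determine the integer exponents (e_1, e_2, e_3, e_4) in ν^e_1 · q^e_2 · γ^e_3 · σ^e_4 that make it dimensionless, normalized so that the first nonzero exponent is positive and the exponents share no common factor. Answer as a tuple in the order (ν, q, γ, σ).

(1, -1, -1, 2)

M: e_1·(0) + e_2·(1) + e_3·(1) + e_4·(1) = 0
L: e_1·(2) + e_2·(0) + e_3·(0) + e_4·(-1) = 0
T: e_1·(-1) + e_2·(-3) + e_3·(-2) + e_4·(-2) = 0
Solving this homogeneous linear system for the smallest-integer solution (first nonzero entry positive) gives (1, -1, -1, 2).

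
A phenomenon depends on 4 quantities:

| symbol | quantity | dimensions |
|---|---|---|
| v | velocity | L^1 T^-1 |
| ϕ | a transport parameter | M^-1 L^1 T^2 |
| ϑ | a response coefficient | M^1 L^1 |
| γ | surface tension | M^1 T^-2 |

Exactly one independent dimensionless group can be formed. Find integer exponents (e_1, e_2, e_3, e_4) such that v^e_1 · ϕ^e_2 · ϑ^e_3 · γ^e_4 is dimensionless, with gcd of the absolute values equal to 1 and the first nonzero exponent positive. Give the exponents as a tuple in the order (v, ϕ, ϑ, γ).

(2, -3, 1, -4)

M: e_1·(0) + e_2·(-1) + e_3·(1) + e_4·(1) = 0
L: e_1·(1) + e_2·(1) + e_3·(1) + e_4·(0) = 0
T: e_1·(-1) + e_2·(2) + e_3·(0) + e_4·(-2) = 0
Solving this homogeneous linear system for the smallest-integer solution (first nonzero entry positive) gives (2, -3, 1, -4).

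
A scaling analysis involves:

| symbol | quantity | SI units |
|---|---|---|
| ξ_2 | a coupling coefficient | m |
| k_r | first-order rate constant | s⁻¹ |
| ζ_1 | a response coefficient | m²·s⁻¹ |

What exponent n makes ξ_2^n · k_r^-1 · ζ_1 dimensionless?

Balance the L exponent: (1)·n from ξ_2, plus −(0) + (2) = 2 from the rest, must sum to zero.
n + 2 = 0, so n = -2.

-2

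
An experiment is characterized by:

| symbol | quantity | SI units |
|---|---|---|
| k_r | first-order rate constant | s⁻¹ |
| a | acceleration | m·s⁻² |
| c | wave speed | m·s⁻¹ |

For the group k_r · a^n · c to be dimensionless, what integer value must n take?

-1

Balance the L exponent: (1)·n from a, plus (0) + (1) = 1 from the rest, must sum to zero.
n + 1 = 0, so n = -1.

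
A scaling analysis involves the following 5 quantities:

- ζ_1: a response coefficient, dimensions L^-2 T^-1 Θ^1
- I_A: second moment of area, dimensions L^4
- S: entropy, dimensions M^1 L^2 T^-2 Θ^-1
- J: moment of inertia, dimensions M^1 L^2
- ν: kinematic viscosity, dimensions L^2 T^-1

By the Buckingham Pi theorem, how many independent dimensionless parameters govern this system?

There are 5 variables and 4 base dimensions (M, L, T, Θ).
The dimension matrix has rank 4.
Independent dimensionless groups: 5 − 4 = 1.

1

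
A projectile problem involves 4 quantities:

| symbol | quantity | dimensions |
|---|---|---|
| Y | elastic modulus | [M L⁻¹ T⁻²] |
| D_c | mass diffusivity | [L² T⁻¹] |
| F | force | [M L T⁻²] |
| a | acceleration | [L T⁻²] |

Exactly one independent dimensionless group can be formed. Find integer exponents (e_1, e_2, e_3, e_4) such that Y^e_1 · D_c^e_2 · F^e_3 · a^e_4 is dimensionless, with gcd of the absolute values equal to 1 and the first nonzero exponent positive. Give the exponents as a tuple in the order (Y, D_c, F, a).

(3, 4, -3, -2)

M: e_1·(1) + e_2·(0) + e_3·(1) + e_4·(0) = 0
L: e_1·(-1) + e_2·(2) + e_3·(1) + e_4·(1) = 0
T: e_1·(-2) + e_2·(-1) + e_3·(-2) + e_4·(-2) = 0
Solving this homogeneous linear system for the smallest-integer solution (first nonzero entry positive) gives (3, 4, -3, -2).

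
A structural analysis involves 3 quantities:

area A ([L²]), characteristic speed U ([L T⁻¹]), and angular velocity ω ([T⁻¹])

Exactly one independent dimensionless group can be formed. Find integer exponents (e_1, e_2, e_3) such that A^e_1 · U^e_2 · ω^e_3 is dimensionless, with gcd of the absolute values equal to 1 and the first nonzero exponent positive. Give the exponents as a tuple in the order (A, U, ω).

(1, -2, 2)

L: e_1·(2) + e_2·(1) + e_3·(0) = 0
T: e_1·(0) + e_2·(-1) + e_3·(-1) = 0
Solving this homogeneous linear system for the smallest-integer solution (first nonzero entry positive) gives (1, -2, 2).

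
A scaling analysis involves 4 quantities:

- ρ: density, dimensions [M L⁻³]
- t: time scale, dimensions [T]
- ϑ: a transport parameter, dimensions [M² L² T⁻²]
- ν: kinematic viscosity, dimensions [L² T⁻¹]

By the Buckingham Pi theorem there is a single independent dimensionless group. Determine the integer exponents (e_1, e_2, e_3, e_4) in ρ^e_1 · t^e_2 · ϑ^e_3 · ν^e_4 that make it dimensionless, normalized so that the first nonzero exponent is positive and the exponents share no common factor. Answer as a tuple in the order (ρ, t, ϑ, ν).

M: e_1·(1) + e_2·(0) + e_3·(2) + e_4·(0) = 0
L: e_1·(-3) + e_2·(0) + e_3·(2) + e_4·(2) = 0
T: e_1·(0) + e_2·(1) + e_3·(-2) + e_4·(-1) = 0
Solving this homogeneous linear system for the smallest-integer solution (first nonzero entry positive) gives (2, 2, -1, 4).

(2, 2, -1, 4)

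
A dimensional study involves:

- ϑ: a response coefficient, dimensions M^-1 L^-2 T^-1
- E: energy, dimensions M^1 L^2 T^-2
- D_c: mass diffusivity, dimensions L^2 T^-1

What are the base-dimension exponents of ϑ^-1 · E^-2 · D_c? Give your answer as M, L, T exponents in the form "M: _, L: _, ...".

M: -1, L: 0, T: 4

Collect each base-dimension exponent across the product:
  M: −(-1) − 2·(1) + (0) = -1
  L: −(-2) − 2·(2) + (2) = 0
  T: −(-1) − 2·(-2) + (-1) = 4
So the dimensions are [M⁻¹ T⁴].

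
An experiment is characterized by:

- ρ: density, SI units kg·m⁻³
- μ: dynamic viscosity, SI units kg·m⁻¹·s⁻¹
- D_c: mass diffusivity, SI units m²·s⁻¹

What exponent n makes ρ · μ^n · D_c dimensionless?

-1

Balance the M exponent: (1)·n from μ, plus (1) + (0) = 1 from the rest, must sum to zero.
n + 1 = 0, so n = -1.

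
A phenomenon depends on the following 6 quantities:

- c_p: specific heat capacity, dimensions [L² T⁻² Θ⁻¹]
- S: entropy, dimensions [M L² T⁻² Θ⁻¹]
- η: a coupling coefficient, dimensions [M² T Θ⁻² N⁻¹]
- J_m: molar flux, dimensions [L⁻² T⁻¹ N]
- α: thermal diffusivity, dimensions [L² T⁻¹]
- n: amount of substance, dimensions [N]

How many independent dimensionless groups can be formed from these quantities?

There are 6 variables and 5 base dimensions (M, L, T, Θ, N).
The dimension matrix has rank 5.
Independent dimensionless groups: 6 − 5 = 1.

1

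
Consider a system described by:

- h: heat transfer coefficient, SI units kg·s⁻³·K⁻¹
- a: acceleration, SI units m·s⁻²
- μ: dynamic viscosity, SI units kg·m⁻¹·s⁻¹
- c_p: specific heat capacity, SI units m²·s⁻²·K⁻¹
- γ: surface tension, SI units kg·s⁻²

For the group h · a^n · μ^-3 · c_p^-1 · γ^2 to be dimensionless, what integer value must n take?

-1

Balance the L exponent: (1)·n from a, plus (0) − 3·(-1) − (2) + 2·(0) = 1 from the rest, must sum to zero.
n + 1 = 0, so n = -1.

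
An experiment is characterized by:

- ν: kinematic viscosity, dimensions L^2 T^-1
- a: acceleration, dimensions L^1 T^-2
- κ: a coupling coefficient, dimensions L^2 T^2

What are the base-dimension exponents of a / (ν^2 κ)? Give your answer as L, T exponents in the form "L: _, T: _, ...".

Collect each base-dimension exponent across the product:
  L: −2·(2) + (1) − (2) = -5
  T: −2·(-1) + (-2) − (2) = -2
So the dimensions are [L⁻⁵ T⁻²].

L: -5, T: -2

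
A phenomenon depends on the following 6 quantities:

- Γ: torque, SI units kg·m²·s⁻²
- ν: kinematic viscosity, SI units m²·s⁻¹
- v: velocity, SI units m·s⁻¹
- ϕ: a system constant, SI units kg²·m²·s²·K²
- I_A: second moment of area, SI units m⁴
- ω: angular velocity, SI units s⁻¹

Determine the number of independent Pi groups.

There are 6 variables and 4 base dimensions (M, L, T, Θ).
The dimension matrix has rank 4.
Independent dimensionless groups: 6 − 4 = 2.

2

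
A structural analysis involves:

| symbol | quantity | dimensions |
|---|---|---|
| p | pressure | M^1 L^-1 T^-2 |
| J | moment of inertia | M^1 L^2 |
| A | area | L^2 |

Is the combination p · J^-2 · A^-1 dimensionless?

Sum the exponent of each base dimension across the product:
  M: [p]_M − 2·[J]_M − [A]_M = (1) − 2·(1) − (0) = -1
  L: [p]_L − 2·[J]_L − [A]_L = (-1) − 2·(2) − (2) = -7
  T: [p]_T − 2·[J]_T − [A]_T = (-2) − 2·(0) − (0) = -2
Net dimensions [M⁻¹ L⁻⁷ T⁻²] ≠ [1] — not dimensionless.

no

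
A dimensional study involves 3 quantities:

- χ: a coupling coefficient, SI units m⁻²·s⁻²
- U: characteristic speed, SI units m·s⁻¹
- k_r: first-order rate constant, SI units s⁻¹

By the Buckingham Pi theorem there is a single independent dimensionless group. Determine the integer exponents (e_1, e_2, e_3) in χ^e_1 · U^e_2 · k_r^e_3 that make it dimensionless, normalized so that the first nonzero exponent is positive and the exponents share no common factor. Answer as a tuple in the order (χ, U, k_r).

(1, 2, -4)

L: e_1·(-2) + e_2·(1) + e_3·(0) = 0
T: e_1·(-2) + e_2·(-1) + e_3·(-1) = 0
Solving this homogeneous linear system for the smallest-integer solution (first nonzero entry positive) gives (1, 2, -4).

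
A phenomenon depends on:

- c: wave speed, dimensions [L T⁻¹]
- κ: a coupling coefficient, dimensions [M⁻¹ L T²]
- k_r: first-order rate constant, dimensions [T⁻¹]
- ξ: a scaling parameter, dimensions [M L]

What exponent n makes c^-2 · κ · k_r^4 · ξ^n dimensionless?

Balance the M exponent: (1)·n from ξ, plus −2·(0) + (-1) + 4·(0) = -1 from the rest, must sum to zero.
n − 1 = 0, so n = 1.

1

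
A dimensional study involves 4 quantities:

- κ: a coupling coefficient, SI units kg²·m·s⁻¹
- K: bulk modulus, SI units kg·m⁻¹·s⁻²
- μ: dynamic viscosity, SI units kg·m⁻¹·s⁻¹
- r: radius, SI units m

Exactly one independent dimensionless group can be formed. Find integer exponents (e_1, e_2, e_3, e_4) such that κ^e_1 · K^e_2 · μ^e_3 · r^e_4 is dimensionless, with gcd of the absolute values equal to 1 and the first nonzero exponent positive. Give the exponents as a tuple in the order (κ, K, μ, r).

M: e_1·(2) + e_2·(1) + e_3·(1) + e_4·(0) = 0
L: e_1·(1) + e_2·(-1) + e_3·(-1) + e_4·(1) = 0
T: e_1·(-1) + e_2·(-2) + e_3·(-1) + e_4·(0) = 0
Solving this homogeneous linear system for the smallest-integer solution (first nonzero entry positive) gives (1, 1, -3, -3).

(1, 1, -3, -3)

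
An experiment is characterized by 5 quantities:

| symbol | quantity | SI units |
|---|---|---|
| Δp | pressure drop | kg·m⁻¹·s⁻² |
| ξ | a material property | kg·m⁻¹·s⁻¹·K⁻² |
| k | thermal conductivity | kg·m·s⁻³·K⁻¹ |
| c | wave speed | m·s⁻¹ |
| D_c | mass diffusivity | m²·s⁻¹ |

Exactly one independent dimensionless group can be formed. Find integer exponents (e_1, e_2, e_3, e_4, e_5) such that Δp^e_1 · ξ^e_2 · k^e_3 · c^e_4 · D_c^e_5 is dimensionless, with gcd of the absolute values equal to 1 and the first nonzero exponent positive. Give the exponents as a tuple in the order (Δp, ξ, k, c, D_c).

M: e_1·(1) + e_2·(1) + e_3·(1) + e_4·(0) + e_5·(0) = 0
L: e_1·(-1) + e_2·(-1) + e_3·(1) + e_4·(1) + e_5·(2) = 0
T: e_1·(-2) + e_2·(-1) + e_3·(-3) + e_4·(-1) + e_5·(-1) = 0
Θ: e_1·(0) + e_2·(-2) + e_3·(-1) + e_4·(0) + e_5·(0) = 0
Solving this homogeneous linear system for the smallest-integer solution (first nonzero entry positive) gives (1, 1, -2, 2, 1).

(1, 1, -2, 2, 1)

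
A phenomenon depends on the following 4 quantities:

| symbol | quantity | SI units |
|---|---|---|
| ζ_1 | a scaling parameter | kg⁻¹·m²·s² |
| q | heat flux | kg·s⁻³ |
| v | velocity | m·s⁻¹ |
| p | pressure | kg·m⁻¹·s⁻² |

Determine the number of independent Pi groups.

There are 4 variables and 3 base dimensions (M, L, T).
The dimension matrix has rank 3.
Independent dimensionless groups: 4 − 3 = 1.

1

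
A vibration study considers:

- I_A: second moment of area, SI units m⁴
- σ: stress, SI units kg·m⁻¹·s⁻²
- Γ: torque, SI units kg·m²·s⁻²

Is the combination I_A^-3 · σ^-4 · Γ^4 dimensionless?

yes

Sum the exponent of each base dimension across the product:
  M: −3·[I_A]_M − 4·[σ]_M + 4·[Γ]_M = −3·(0) − 4·(1) + 4·(1) = 0
  L: −3·[I_A]_L − 4·[σ]_L + 4·[Γ]_L = −3·(4) − 4·(-1) + 4·(2) = 0
  T: −3·[I_A]_T − 4·[σ]_T + 4·[Γ]_T = −3·(0) − 4·(-2) + 4·(-2) = 0
All base exponents vanish — dimensionless.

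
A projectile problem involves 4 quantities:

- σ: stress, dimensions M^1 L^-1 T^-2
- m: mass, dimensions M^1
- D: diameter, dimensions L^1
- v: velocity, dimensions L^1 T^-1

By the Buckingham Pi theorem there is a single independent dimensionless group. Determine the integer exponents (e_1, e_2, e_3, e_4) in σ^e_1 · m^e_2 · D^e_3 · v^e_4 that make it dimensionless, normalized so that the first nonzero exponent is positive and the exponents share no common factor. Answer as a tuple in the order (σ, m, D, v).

(1, -1, 3, -2)

M: e_1·(1) + e_2·(1) + e_3·(0) + e_4·(0) = 0
L: e_1·(-1) + e_2·(0) + e_3·(1) + e_4·(1) = 0
T: e_1·(-2) + e_2·(0) + e_3·(0) + e_4·(-1) = 0
Solving this homogeneous linear system for the smallest-integer solution (first nonzero entry positive) gives (1, -1, 3, -2).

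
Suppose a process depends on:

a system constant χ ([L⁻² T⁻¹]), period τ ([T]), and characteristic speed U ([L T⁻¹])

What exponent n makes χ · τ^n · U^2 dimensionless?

Balance the T exponent: (1)·n from τ, plus (-1) + 2·(-1) = -3 from the rest, must sum to zero.
n − 3 = 0, so n = 3.

3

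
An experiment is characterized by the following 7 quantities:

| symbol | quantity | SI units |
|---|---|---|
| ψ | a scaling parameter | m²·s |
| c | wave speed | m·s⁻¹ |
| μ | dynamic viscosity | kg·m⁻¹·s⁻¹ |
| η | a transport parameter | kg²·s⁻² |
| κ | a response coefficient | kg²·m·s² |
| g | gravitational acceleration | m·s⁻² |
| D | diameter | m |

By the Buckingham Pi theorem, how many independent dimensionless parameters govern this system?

4

There are 7 variables and 3 base dimensions (M, L, T).
The dimension matrix has rank 3.
Independent dimensionless groups: 7 − 3 = 4.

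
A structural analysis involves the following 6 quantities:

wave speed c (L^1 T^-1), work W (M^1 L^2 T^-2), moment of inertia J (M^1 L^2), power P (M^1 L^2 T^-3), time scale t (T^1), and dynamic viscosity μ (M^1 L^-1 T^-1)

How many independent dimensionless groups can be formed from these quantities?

3

There are 6 variables and 3 base dimensions (M, L, T).
The dimension matrix has rank 3.
Independent dimensionless groups: 6 − 3 = 3.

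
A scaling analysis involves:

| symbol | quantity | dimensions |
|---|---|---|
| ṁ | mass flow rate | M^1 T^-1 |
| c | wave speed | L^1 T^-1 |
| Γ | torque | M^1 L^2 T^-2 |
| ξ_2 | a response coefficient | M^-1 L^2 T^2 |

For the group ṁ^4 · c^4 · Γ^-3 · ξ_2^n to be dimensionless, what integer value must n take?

Balance the M exponent: (-1)·n from ξ_2, plus 4·(1) + 4·(0) − 3·(1) = 1 from the rest, must sum to zero.
−n + 1 = 0, so n = 1.

1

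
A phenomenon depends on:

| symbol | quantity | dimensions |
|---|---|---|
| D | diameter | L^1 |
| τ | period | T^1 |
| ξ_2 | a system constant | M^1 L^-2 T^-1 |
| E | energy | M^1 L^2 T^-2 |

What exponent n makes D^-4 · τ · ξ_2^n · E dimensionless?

-1

Balance the M exponent: (1)·n from ξ_2, plus −4·(0) + (0) + (1) = 1 from the rest, must sum to zero.
n + 1 = 0, so n = -1.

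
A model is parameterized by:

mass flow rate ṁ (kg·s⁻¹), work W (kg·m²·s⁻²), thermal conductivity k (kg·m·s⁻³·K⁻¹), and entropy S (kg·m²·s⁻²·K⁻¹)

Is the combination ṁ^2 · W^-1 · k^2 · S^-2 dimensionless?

no

Sum the exponent of each base dimension across the product:
  M: 2·[ṁ]_M − [W]_M + 2·[k]_M − 2·[S]_M = 2·(1) − (1) + 2·(1) − 2·(1) = 1
  L: 2·[ṁ]_L − [W]_L + 2·[k]_L − 2·[S]_L = 2·(0) − (2) + 2·(1) − 2·(2) = -4
  T: 2·[ṁ]_T − [W]_T + 2·[k]_T − 2·[S]_T = 2·(-1) − (-2) + 2·(-3) − 2·(-2) = -2
  Θ: 2·[ṁ]_Θ − [W]_Θ + 2·[k]_Θ − 2·[S]_Θ = 2·(0) − (0) + 2·(-1) − 2·(-1) = 0
Net dimensions [M L⁻⁴ T⁻²] ≠ [1] — not dimensionless.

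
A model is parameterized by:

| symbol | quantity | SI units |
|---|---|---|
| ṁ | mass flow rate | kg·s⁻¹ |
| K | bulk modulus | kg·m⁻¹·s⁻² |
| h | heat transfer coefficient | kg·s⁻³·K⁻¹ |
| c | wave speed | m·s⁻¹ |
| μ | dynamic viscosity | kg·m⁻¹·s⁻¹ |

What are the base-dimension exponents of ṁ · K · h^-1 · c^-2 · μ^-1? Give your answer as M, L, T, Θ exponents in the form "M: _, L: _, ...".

M: 0, L: -2, T: 3, Θ: 1

Collect each base-dimension exponent across the product:
  M: (1) + (1) − (1) − 2·(0) − (1) = 0
  L: (0) + (-1) − (0) − 2·(1) − (-1) = -2
  T: (-1) + (-2) − (-3) − 2·(-1) − (-1) = 3
  Θ: (0) + (0) − (-1) − 2·(0) − (0) = 1
So the dimensions are [L⁻² T³ Θ].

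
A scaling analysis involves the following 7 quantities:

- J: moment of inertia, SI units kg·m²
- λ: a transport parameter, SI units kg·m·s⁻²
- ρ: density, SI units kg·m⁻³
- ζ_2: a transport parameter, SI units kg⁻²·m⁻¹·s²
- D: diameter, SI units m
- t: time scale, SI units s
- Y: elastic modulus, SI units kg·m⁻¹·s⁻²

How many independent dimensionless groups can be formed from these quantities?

4

There are 7 variables and 3 base dimensions (M, L, T).
The dimension matrix has rank 3.
Independent dimensionless groups: 7 − 3 = 4.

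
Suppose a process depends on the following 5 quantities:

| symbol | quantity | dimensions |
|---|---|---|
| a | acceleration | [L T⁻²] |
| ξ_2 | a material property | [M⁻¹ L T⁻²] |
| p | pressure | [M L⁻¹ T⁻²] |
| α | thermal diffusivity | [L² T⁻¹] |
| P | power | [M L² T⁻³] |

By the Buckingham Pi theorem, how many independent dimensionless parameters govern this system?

2

There are 5 variables and 3 base dimensions (M, L, T).
The dimension matrix has rank 3.
Independent dimensionless groups: 5 − 3 = 2.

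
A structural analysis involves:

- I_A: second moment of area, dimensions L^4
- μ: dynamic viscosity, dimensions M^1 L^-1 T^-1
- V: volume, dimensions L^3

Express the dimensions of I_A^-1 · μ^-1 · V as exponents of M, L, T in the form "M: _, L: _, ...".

Collect each base-dimension exponent across the product:
  M: −(0) − (1) + (0) = -1
  L: −(4) − (-1) + (3) = 0
  T: −(0) − (-1) + (0) = 1
So the dimensions are [M⁻¹ T].

M: -1, L: 0, T: 1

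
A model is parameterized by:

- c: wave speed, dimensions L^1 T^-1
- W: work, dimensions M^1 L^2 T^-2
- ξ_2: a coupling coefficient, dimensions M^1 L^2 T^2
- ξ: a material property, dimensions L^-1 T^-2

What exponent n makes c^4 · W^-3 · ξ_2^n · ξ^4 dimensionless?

3

Balance the M exponent: (1)·n from ξ_2, plus 4·(0) − 3·(1) + 4·(0) = -3 from the rest, must sum to zero.
n − 3 = 0, so n = 3.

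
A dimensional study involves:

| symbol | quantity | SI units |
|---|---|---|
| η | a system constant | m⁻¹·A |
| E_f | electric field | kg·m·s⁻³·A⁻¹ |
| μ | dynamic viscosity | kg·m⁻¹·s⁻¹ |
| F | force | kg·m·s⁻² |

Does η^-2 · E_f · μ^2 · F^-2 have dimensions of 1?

Sum the exponent of each base dimension across the product:
  M: −2·[η]_M + [E_f]_M + 2·[μ]_M − 2·[F]_M = −2·(0) + (1) + 2·(1) − 2·(1) = 1
  L: −2·[η]_L + [E_f]_L + 2·[μ]_L − 2·[F]_L = −2·(-1) + (1) + 2·(-1) − 2·(1) = -1
  T: −2·[η]_T + [E_f]_T + 2·[μ]_T − 2·[F]_T = −2·(0) + (-3) + 2·(-1) − 2·(-2) = -1
  I: −2·[η]_I + [E_f]_I + 2·[μ]_I − 2·[F]_I = −2·(1) + (-1) + 2·(0) − 2·(0) = -3
Net dimensions [M L⁻¹ T⁻¹ I⁻³] ≠ [1] — not dimensionless.

no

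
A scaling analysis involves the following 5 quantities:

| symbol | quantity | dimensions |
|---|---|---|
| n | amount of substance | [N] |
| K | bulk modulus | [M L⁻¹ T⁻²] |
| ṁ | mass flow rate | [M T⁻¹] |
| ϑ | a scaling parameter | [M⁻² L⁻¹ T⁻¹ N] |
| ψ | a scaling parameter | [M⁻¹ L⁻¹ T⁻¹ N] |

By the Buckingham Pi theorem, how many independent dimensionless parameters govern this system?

There are 5 variables and 4 base dimensions (M, L, T, N).
The dimension matrix has rank 4.
Independent dimensionless groups: 5 − 4 = 1.

1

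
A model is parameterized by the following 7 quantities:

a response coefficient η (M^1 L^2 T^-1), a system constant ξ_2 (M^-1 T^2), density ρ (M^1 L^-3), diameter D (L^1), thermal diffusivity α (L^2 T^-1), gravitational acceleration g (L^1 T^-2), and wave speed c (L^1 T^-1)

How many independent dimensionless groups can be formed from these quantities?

There are 7 variables and 3 base dimensions (M, L, T).
The dimension matrix has rank 3.
Independent dimensionless groups: 7 − 3 = 4.

4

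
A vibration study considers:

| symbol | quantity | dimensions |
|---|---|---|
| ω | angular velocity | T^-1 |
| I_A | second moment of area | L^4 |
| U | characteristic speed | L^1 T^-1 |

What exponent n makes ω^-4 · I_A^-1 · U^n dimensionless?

4

Balance the L exponent: (1)·n from U, plus −4·(0) − (4) = -4 from the rest, must sum to zero.
n − 4 = 0, so n = 4.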